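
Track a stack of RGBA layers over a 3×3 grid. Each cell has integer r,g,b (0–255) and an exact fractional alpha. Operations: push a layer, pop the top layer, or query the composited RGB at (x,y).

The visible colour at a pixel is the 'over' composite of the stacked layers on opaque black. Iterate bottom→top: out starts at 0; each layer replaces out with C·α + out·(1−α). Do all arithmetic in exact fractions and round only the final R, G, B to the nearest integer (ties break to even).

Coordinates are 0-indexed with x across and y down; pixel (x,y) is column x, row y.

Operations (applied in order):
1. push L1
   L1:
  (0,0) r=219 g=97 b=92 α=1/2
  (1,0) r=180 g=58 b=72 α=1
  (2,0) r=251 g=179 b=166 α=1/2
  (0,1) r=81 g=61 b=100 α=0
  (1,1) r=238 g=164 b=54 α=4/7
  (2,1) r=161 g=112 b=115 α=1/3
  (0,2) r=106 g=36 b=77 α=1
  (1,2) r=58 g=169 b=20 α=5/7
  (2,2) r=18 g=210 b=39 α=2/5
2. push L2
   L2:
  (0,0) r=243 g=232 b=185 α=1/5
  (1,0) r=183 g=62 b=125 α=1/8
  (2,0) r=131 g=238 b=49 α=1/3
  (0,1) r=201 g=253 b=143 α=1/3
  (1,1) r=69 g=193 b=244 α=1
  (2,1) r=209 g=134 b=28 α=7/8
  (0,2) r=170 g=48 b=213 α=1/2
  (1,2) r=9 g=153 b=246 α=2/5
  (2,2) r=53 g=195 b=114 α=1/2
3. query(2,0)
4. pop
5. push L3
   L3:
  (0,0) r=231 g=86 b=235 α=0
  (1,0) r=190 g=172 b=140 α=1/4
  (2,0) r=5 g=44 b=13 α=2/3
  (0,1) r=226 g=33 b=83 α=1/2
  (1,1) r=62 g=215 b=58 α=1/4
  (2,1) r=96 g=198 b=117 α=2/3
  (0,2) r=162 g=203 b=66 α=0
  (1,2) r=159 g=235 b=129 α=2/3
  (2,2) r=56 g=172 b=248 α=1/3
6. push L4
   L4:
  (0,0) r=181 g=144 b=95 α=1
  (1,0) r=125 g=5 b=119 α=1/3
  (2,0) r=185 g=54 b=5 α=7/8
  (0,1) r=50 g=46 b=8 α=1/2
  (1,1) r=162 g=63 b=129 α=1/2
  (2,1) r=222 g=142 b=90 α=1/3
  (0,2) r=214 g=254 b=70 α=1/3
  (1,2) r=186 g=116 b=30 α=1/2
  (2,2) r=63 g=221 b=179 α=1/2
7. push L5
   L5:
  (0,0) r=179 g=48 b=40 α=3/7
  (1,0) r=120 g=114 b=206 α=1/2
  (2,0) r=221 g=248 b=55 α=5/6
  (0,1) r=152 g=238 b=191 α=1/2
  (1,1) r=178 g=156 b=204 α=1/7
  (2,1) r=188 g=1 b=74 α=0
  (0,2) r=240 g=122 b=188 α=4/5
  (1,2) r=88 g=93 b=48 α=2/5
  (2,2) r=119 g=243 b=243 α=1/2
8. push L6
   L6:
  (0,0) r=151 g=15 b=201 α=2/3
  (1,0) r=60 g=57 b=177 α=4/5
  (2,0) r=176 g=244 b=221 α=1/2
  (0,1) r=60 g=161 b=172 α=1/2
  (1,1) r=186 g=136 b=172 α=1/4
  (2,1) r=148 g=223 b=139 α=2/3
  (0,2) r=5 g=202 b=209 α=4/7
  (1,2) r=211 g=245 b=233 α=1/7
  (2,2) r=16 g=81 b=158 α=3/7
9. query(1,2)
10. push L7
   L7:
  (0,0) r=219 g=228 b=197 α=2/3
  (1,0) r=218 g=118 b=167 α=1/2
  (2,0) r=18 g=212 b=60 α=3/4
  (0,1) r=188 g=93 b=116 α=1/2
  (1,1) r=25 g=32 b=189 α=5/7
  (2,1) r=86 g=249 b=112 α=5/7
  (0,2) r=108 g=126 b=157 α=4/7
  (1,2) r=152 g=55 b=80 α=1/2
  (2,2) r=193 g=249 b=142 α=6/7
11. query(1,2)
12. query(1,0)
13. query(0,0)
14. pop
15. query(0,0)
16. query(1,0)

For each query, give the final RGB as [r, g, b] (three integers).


at x=2,y=0 over L1,L2:
L1 α=1/2: [251/2, 179/2, 83]
L2 α=1/3: [382/3, 139, 215/3]
→ [127, 139, 72]

at x=1,y=2 over L1,L3,L4,L5,L6:
+L1 (α=5/7) → [290/7, 845/7, 100/7]
+L3 (α=2/3) → [2516/21, 4135/21, 1906/21]
+L4 (α=1/2) → [3211/21, 6571/42, 1268/21]
+L5 (α=2/5) → [4443/35, 1835/14, 388/7]
+L6 (α=1/7) → [34043/245, 7220/49, 3959/49]
→ [139, 147, 81]

query (1,2) [L1,L3,L4,L5,L6,L7] — begin 0,0,0
after L1 α=5/7: [290/7, 845/7, 100/7]
after L3 α=2/3: [2516/21, 4135/21, 1906/21]
after L4 α=1/2: [3211/21, 6571/42, 1268/21]
after L5 α=2/5: [4443/35, 1835/14, 388/7]
after L6 α=1/7: [34043/245, 7220/49, 3959/49]
after L7 α=1/2: [71283/490, 9915/98, 7879/98]
→ [145, 101, 80]

query (1,0) [L1,L3,L4,L5,L6,L7] — begin 0,0,0
after L1 α=1: [180, 58, 72]
after L3 α=1/4: [365/2, 173/2, 89]
after L4 α=1/3: [490/3, 178/3, 99]
after L5 α=1/2: [425/3, 260/3, 305/2]
after L6 α=4/5: [229/3, 944/15, 1721/10]
after L7 α=1/2: [883/6, 1357/15, 3391/20]
rounded: [147, 90, 170]

at x=0,y=0 over L1,L3,L4,L5,L6,L7:
L1 α=1/2: [219/2, 97/2, 46]
L3 α=0: [219/2, 97/2, 46]
L4 α=1: [181, 144, 95]
L5 α=3/7: [1261/7, 720/7, 500/7]
L6 α=2/3: [1125/7, 310/7, 3314/21]
L7 α=2/3: [1397/7, 3502/21, 11588/63]
= [200, 167, 184]

query (0,0) [L1,L3,L4,L5,L6] — begin 0,0,0
after L1 α=1/2: [219/2, 97/2, 46]
after L3 α=0: [219/2, 97/2, 46]
after L4 α=1: [181, 144, 95]
after L5 α=3/7: [1261/7, 720/7, 500/7]
after L6 α=2/3: [1125/7, 310/7, 3314/21]
→ [161, 44, 158]

query (1,0) [L1,L3,L4,L5,L6] — begin 0,0,0
after L1 α=1: [180, 58, 72]
after L3 α=1/4: [365/2, 173/2, 89]
after L4 α=1/3: [490/3, 178/3, 99]
after L5 α=1/2: [425/3, 260/3, 305/2]
after L6 α=4/5: [229/3, 944/15, 1721/10]
= [76, 63, 172]


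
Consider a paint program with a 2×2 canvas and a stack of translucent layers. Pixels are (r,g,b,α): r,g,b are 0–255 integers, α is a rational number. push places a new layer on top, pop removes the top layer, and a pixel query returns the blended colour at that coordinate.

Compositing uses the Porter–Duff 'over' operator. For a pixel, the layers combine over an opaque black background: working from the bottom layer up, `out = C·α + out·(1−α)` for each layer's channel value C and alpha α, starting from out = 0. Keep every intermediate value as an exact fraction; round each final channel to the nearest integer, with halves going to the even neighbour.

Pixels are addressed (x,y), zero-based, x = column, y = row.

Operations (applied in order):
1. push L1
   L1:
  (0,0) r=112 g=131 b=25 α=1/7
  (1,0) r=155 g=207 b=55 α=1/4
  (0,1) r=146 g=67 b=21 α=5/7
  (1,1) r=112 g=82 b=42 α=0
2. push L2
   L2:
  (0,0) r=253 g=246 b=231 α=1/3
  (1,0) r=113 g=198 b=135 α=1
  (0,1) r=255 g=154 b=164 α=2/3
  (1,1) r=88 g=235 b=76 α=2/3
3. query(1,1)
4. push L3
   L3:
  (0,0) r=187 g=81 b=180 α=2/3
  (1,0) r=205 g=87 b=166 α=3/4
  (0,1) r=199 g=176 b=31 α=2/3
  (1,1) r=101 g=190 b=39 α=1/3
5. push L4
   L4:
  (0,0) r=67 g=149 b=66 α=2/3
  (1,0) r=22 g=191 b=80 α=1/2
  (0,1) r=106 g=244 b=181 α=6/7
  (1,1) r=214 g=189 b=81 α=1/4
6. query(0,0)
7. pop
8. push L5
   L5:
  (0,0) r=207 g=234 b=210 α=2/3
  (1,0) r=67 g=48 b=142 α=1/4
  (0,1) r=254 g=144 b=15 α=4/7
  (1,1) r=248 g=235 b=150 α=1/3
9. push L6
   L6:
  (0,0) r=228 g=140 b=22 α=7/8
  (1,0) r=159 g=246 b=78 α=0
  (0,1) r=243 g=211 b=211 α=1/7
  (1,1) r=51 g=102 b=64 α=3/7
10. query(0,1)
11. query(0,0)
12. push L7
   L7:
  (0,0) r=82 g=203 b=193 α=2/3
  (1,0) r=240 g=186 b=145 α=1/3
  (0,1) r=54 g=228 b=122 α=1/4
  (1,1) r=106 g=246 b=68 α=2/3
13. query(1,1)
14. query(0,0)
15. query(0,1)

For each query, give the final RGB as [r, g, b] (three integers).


query (1,1) [L1,L2] — begin 0,0,0
+L1 (α=0) → [0, 0, 0]
+L2 (α=2/3) → [176/3, 470/3, 152/3]
= [59, 157, 51]

query (0,0) [L1,L2,L3,L4] — begin 0,0,0
+L1 (α=1/7) → [16, 131/7, 25/7]
+L2 (α=1/3) → [95, 1984/21, 1667/21]
+L3 (α=2/3) → [469/3, 5386/63, 9227/63]
+L4 (α=2/3) → [871/9, 24160/189, 17543/189]
= [97, 128, 93]

at x=0,y=1 over L1,L2,L3,L5,L6:
after L1 α=5/7: [730/7, 335/7, 15]
after L2 α=2/3: [4300/21, 2491/21, 343/3]
after L3 α=2/3: [12658/63, 9883/63, 529/9]
after L5 α=4/7: [33994/147, 21979/147, 709/21]
after L6 α=1/7: [79895/343, 54297/343, 2895/49]
rounded: [233, 158, 59]

(0,0) stack=L1,L2,L3,L5,L6; from [0,0,0]:
+L1 (α=1/7) → [16, 131/7, 25/7]
+L2 (α=1/3) → [95, 1984/21, 1667/21]
+L3 (α=2/3) → [469/3, 5386/63, 9227/63]
+L5 (α=2/3) → [1711/9, 34870/189, 35687/189]
+L6 (α=7/8) → [16075/72, 110045/756, 64793/1512]
= [223, 146, 43]

at x=1,y=1 over L1,L2,L3,L5,L6,L7:
after L1 α=0: [0, 0, 0]
after L2 α=2/3: [176/3, 470/3, 152/3]
after L3 α=1/3: [655/9, 1510/9, 421/9]
after L5 α=1/3: [3542/27, 5135/27, 2192/27]
after L6 α=3/7: [18299/189, 28802/189, 13952/189]
after L7 α=2/3: [58367/567, 121790/567, 39656/567]
rounded: [103, 215, 70]

query (0,0) [L1,L2,L3,L5,L6,L7] — begin 0,0,0
L1 α=1/7: [16, 131/7, 25/7]
L2 α=1/3: [95, 1984/21, 1667/21]
L3 α=2/3: [469/3, 5386/63, 9227/63]
L5 α=2/3: [1711/9, 34870/189, 35687/189]
L6 α=7/8: [16075/72, 110045/756, 64793/1512]
L7 α=2/3: [27883/216, 416981/2268, 648425/4536]
→ [129, 184, 143]

at x=0,y=1 over L1,L2,L3,L5,L6,L7:
after L1 α=5/7: [730/7, 335/7, 15]
after L2 α=2/3: [4300/21, 2491/21, 343/3]
after L3 α=2/3: [12658/63, 9883/63, 529/9]
after L5 α=4/7: [33994/147, 21979/147, 709/21]
after L6 α=1/7: [79895/343, 54297/343, 2895/49]
after L7 α=1/4: [258207/1372, 241095/1372, 14663/196]
= [188, 176, 75]


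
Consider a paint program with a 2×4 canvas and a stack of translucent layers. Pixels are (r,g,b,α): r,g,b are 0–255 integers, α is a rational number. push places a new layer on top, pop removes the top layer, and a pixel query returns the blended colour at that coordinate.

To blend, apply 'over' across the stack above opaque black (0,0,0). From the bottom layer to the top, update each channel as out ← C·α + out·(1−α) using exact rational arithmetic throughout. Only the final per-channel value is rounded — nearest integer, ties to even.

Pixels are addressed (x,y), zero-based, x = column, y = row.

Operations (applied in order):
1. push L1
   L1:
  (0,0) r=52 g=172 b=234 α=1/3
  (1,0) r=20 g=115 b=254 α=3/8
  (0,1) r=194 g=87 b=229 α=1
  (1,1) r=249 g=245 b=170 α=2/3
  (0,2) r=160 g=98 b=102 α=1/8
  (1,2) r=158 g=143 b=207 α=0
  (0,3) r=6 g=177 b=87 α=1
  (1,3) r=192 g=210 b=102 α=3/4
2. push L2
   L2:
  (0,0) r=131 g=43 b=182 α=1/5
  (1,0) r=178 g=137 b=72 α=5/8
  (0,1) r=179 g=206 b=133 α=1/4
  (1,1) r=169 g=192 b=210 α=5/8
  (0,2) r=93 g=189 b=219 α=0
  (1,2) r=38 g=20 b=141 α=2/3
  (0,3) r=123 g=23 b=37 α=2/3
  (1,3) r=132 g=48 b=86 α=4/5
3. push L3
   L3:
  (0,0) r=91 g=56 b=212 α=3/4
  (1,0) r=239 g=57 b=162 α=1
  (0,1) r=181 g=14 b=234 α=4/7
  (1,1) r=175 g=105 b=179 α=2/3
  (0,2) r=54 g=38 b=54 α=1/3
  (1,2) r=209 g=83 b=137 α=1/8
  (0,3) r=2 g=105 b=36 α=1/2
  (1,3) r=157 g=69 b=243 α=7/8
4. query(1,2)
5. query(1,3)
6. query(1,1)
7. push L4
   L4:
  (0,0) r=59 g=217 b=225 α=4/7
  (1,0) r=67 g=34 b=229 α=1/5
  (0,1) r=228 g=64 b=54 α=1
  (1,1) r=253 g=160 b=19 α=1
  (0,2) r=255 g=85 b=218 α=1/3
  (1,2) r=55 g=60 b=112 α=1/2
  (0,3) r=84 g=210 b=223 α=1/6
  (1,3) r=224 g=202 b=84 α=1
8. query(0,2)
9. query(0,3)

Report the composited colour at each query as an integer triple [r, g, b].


query (1,2) [L1,L2,L3] — begin 0,0,0
L1 α=0: [0, 0, 0]
L2 α=2/3: [76/3, 40/3, 94]
L3 α=1/8: [1159/24, 529/24, 795/8]
rounded: [48, 22, 99]

query (1,3) [L1,L2,L3] — begin 0,0,0
+L1 (α=3/4) → [144, 315/2, 153/2]
+L2 (α=4/5) → [672/5, 699/10, 841/10]
+L3 (α=7/8) → [6167/40, 5529/80, 17851/80]
→ [154, 69, 223]

at x=1,y=1 over L1,L2,L3:
+L1 (α=2/3) → [166, 490/3, 340/3]
+L2 (α=5/8) → [1343/8, 725/4, 695/4]
+L3 (α=2/3) → [1381/8, 1565/12, 709/4]
= [173, 130, 177]

query (0,2) [L1,L2,L3,L4] — begin 0,0,0
after L1 α=1/8: [20, 49/4, 51/4]
after L2 α=0: [20, 49/4, 51/4]
after L3 α=1/3: [94/3, 125/6, 53/2]
after L4 α=1/3: [953/9, 380/9, 271/3]
rounded: [106, 42, 90]

query (0,3) [L1,L2,L3,L4] — begin 0,0,0
L1 α=1: [6, 177, 87]
L2 α=2/3: [84, 223/3, 161/3]
L3 α=1/2: [43, 269/3, 269/6]
L4 α=1/6: [299/6, 1975/18, 2683/36]
→ [50, 110, 75]


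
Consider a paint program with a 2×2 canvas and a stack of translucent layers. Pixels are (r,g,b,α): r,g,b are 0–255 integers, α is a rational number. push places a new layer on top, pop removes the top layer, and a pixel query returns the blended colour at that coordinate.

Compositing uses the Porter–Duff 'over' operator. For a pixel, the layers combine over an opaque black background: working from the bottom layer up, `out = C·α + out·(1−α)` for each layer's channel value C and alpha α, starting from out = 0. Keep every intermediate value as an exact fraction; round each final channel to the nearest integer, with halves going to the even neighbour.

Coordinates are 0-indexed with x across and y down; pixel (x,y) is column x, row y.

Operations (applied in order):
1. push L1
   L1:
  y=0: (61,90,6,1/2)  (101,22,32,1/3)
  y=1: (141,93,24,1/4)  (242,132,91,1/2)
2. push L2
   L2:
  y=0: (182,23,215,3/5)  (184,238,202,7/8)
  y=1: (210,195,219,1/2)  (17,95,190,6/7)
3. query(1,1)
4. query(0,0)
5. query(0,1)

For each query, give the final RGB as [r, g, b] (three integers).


(1,1) stack=L1,L2; from [0,0,0]:
L1 α=1/2: [121, 66, 91/2]
L2 α=6/7: [223/7, 636/7, 2371/14]
= [32, 91, 169]

(0,0) stack=L1,L2; from [0,0,0]:
+L1 (α=1/2) → [61/2, 45, 3]
+L2 (α=3/5) → [607/5, 159/5, 651/5]
= [121, 32, 130]

query (0,1) [L1,L2] — begin 0,0,0
after L1 α=1/4: [141/4, 93/4, 6]
after L2 α=1/2: [981/8, 873/8, 225/2]
→ [123, 109, 112]


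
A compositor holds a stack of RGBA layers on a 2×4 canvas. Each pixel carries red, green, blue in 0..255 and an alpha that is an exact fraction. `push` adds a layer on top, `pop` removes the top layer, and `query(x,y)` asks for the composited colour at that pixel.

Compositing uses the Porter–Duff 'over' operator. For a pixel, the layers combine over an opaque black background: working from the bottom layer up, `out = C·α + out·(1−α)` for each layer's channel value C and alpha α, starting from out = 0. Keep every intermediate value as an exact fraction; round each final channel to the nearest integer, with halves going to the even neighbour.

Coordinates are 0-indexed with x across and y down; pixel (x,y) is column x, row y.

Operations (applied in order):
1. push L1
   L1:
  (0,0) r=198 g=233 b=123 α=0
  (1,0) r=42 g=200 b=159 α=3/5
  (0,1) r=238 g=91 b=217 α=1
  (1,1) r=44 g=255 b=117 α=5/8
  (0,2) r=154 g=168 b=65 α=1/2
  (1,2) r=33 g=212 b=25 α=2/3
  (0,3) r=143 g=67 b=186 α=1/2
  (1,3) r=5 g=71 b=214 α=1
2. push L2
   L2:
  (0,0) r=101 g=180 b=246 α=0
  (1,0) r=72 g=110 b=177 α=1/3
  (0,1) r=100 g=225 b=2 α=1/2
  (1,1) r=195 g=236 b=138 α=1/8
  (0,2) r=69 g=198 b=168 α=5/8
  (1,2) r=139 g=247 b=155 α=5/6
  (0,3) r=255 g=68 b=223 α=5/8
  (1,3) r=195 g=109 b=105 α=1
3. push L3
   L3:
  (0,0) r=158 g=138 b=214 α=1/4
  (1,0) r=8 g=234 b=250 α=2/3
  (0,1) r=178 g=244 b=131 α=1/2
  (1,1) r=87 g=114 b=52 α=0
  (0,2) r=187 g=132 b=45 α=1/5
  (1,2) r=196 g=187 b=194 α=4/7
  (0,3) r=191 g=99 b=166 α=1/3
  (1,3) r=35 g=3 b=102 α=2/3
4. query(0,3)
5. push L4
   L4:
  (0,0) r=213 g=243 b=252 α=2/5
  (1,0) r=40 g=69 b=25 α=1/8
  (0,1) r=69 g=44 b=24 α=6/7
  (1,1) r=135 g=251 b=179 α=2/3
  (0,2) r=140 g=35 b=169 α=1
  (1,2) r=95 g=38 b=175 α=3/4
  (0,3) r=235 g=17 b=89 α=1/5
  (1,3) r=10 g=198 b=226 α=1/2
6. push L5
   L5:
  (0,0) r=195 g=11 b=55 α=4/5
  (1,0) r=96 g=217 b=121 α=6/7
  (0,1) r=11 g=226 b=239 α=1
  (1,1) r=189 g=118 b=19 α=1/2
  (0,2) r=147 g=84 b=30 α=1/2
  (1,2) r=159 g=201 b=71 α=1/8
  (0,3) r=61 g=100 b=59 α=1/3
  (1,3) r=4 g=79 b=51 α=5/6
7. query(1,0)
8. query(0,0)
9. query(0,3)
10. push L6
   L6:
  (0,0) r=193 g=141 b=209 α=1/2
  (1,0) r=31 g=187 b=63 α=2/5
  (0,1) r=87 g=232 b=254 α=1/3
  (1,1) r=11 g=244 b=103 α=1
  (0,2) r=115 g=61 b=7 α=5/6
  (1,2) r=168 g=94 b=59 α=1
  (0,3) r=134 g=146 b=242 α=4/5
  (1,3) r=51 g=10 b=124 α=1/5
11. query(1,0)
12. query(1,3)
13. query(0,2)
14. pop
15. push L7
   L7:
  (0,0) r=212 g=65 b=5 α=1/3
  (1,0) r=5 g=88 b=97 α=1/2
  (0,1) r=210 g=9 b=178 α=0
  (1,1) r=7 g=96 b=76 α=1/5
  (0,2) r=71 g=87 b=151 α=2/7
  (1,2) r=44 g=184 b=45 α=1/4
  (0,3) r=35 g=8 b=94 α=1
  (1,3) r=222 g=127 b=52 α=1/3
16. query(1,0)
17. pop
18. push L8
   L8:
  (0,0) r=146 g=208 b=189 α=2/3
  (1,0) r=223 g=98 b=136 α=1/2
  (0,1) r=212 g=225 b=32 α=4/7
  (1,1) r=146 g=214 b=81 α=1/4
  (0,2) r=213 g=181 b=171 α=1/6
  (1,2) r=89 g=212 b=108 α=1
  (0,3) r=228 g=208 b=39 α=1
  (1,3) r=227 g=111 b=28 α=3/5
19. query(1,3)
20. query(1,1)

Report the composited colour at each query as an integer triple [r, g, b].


query (0,3) [L1,L2,L3] — begin 0,0,0
+L1 (α=1/2) → [143/2, 67/2, 93]
+L2 (α=5/8) → [2979/16, 881/16, 697/4]
+L3 (α=1/3) → [4507/24, 1673/24, 343/2]
rounded: [188, 70, 172]

query (1,0) [L1,L2,L3,L4,L5] — begin 0,0,0
L1 α=3/5: [126/5, 120, 477/5]
L2 α=1/3: [204/5, 350/3, 613/5]
L3 α=2/3: [284/15, 1754/9, 3113/15]
L4 α=1/8: [647/30, 12899/72, 11083/60]
L5 α=6/7: [2561/30, 106643/504, 54643/420]
→ [85, 212, 130]

query (0,0) [L1,L2,L3,L4,L5] — begin 0,0,0
L1 α=0: [0, 0, 0]
L2 α=0: [0, 0, 0]
L3 α=1/4: [79/2, 69/2, 107/2]
L4 α=2/5: [1089/10, 1179/10, 1329/10]
L5 α=4/5: [8889/50, 1619/50, 3529/50]
→ [178, 32, 71]

(0,3) stack=L1,L2,L3,L4,L5; from [0,0,0]:
L1 α=1/2: [143/2, 67/2, 93]
L2 α=5/8: [2979/16, 881/16, 697/4]
L3 α=1/3: [4507/24, 1673/24, 343/2]
L4 α=1/5: [5917/30, 355/6, 155]
L5 α=1/3: [6832/45, 655/9, 123]
→ [152, 73, 123]

(1,0) stack=L1,L2,L3,L4,L5,L6; from [0,0,0]:
+L1 (α=3/5) → [126/5, 120, 477/5]
+L2 (α=1/3) → [204/5, 350/3, 613/5]
+L3 (α=2/3) → [284/15, 1754/9, 3113/15]
+L4 (α=1/8) → [647/30, 12899/72, 11083/60]
+L5 (α=6/7) → [2561/30, 106643/504, 54643/420]
+L6 (α=2/5) → [3181/50, 33895/168, 72283/700]
→ [64, 202, 103]

(1,3) stack=L1,L2,L3,L4,L5,L6; from [0,0,0]:
L1 α=1: [5, 71, 214]
L2 α=1: [195, 109, 105]
L3 α=2/3: [265/3, 115/3, 103]
L4 α=1/2: [295/6, 709/6, 329/2]
L5 α=5/6: [415/36, 3079/36, 839/12]
L6 α=1/5: [874/45, 3169/45, 1211/15]
= [19, 70, 81]

at x=0,y=2 over L1,L2,L3,L4,L5,L6:
+L1 (α=1/2) → [77, 84, 65/2]
+L2 (α=5/8) → [72, 621/4, 1875/16]
+L3 (α=1/5) → [95, 753/5, 411/4]
+L4 (α=1) → [140, 35, 169]
+L5 (α=1/2) → [287/2, 119/2, 199/2]
+L6 (α=5/6) → [479/4, 243/4, 269/12]
= [120, 61, 22]

query (1,0) [L1,L2,L3,L4,L5,L7] — begin 0,0,0
L1 α=3/5: [126/5, 120, 477/5]
L2 α=1/3: [204/5, 350/3, 613/5]
L3 α=2/3: [284/15, 1754/9, 3113/15]
L4 α=1/8: [647/30, 12899/72, 11083/60]
L5 α=6/7: [2561/30, 106643/504, 54643/420]
L7 α=1/2: [2711/60, 150995/1008, 95383/840]
→ [45, 150, 114]

at x=1,y=3 over L1,L2,L3,L4,L5,L8:
after L1 α=1: [5, 71, 214]
after L2 α=1: [195, 109, 105]
after L3 α=2/3: [265/3, 115/3, 103]
after L4 α=1/2: [295/6, 709/6, 329/2]
after L5 α=5/6: [415/36, 3079/36, 839/12]
after L8 α=3/5: [12673/90, 9073/90, 1343/30]
rounded: [141, 101, 45]

at x=1,y=1 over L1,L2,L3,L4,L5,L8:
L1 α=5/8: [55/2, 1275/8, 585/8]
L2 α=1/8: [775/16, 10813/64, 5199/64]
L3 α=0: [775/16, 10813/64, 5199/64]
L4 α=2/3: [5095/48, 42941/192, 28111/192]
L5 α=1/2: [14167/96, 65597/384, 31759/384]
L8 α=1/4: [18839/128, 92989/512, 42127/512]
→ [147, 182, 82]


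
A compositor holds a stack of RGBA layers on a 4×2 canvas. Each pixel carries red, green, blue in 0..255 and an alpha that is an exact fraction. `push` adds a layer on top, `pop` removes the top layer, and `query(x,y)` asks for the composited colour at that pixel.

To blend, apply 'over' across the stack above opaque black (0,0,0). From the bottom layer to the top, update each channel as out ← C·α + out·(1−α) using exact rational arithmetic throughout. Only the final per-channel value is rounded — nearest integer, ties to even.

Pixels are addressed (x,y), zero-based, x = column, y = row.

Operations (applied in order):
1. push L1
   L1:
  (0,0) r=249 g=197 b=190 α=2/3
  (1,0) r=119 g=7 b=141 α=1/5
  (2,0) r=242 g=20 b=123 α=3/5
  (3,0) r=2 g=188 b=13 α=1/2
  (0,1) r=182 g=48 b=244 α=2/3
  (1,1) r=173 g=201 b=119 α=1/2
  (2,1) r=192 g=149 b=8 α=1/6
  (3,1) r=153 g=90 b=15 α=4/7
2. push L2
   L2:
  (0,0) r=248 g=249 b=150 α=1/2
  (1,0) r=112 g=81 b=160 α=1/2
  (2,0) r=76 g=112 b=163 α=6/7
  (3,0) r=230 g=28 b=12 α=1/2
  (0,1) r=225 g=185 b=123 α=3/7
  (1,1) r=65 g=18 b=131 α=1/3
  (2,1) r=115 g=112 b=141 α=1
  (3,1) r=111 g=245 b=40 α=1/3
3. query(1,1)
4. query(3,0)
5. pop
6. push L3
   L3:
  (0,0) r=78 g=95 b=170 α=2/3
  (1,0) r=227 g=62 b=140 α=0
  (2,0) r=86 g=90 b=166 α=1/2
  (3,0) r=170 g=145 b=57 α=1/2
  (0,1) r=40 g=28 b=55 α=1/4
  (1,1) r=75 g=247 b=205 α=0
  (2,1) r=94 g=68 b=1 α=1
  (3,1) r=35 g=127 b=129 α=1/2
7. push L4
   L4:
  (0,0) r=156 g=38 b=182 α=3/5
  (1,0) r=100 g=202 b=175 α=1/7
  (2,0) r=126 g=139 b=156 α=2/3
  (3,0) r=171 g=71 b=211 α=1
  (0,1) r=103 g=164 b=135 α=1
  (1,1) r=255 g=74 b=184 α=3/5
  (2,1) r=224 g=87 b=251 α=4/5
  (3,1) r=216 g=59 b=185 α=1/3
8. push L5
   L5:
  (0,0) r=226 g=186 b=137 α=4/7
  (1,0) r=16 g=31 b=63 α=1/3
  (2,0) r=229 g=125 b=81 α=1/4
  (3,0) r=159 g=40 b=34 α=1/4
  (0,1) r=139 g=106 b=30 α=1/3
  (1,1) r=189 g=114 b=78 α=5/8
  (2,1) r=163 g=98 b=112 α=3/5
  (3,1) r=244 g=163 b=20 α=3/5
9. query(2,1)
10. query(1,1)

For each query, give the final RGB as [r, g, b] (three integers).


at x=1,y=1 over L1,L2:
+L1 (α=1/2) → [173/2, 201/2, 119/2]
+L2 (α=1/3) → [238/3, 73, 250/3]
→ [79, 73, 83]

query (3,0) [L1,L2] — begin 0,0,0
after L1 α=1/2: [1, 94, 13/2]
after L2 α=1/2: [231/2, 61, 37/4]
→ [116, 61, 9]

(2,1) stack=L1,L3,L4,L5; from [0,0,0]:
+L1 (α=1/6) → [32, 149/6, 4/3]
+L3 (α=1) → [94, 68, 1]
+L4 (α=4/5) → [198, 416/5, 201]
+L5 (α=3/5) → [177, 2302/25, 738/5]
= [177, 92, 148]

at x=1,y=1 over L1,L3,L4,L5:
L1 α=1/2: [173/2, 201/2, 119/2]
L3 α=0: [173/2, 201/2, 119/2]
L4 α=3/5: [938/5, 423/5, 671/5]
L5 α=5/8: [7539/40, 4119/40, 3963/40]
rounded: [188, 103, 99]


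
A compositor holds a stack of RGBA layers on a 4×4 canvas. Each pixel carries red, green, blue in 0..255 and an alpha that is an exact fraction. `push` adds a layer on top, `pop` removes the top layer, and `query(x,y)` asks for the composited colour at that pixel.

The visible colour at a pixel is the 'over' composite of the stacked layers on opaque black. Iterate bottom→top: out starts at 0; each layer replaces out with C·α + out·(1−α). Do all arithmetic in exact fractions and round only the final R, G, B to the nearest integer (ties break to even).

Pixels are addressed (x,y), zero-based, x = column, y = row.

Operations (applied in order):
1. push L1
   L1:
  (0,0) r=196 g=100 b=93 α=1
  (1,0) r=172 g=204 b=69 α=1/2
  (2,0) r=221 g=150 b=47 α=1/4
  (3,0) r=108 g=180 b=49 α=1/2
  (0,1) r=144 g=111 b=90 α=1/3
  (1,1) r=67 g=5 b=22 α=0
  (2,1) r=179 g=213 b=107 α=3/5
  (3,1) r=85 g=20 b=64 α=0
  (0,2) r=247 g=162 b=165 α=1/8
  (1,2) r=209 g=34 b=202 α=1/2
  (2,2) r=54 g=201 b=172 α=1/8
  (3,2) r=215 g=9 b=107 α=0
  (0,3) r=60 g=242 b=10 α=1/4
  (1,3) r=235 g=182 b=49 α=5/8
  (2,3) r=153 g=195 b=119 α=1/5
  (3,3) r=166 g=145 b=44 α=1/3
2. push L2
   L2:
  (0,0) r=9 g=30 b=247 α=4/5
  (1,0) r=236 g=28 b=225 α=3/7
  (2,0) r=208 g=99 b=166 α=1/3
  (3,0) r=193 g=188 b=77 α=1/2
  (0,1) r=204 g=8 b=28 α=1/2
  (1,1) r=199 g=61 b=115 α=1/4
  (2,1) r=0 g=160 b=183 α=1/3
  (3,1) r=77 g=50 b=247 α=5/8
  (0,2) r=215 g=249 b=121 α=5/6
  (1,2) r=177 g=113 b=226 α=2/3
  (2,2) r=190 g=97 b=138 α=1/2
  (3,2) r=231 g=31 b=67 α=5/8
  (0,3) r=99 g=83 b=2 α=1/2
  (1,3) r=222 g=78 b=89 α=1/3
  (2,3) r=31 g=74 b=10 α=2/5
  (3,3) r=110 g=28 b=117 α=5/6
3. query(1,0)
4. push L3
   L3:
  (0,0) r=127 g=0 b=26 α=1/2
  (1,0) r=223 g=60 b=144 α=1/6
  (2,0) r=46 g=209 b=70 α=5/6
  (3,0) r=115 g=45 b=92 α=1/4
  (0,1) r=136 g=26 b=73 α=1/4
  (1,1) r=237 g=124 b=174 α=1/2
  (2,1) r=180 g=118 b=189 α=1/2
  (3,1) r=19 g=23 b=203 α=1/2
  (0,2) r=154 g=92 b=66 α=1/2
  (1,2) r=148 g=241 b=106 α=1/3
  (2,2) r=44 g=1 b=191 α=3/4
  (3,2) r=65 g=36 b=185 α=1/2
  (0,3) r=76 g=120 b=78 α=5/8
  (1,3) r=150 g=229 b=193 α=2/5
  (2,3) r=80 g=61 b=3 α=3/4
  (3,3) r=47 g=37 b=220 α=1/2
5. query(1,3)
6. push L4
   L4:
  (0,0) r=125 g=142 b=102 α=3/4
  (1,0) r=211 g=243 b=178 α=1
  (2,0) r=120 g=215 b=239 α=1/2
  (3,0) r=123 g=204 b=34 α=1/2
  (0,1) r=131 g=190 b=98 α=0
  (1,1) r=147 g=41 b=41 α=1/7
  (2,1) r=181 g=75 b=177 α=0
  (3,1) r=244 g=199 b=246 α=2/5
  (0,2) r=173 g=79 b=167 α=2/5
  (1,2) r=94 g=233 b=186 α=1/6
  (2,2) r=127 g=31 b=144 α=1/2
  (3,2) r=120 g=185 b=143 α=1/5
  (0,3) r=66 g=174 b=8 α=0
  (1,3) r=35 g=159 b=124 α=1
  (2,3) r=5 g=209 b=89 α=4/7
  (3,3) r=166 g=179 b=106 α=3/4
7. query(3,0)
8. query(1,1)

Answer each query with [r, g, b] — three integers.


at x=1,y=0 over L1,L2:
L1 α=1/2: [86, 102, 69/2]
L2 α=3/7: [1052/7, 492/7, 813/7]
→ [150, 70, 116]

(1,3) stack=L1,L2,L3; from [0,0,0]:
L1 α=5/8: [1175/8, 455/4, 245/8]
L2 α=1/3: [2063/12, 611/6, 601/12]
L3 α=2/5: [3263/20, 1527/10, 429/4]
rounded: [163, 153, 107]

query (3,0) [L1,L2,L3,L4] — begin 0,0,0
after L1 α=1/2: [54, 90, 49/2]
after L2 α=1/2: [247/2, 139, 203/4]
after L3 α=1/4: [971/8, 231/2, 977/16]
after L4 α=1/2: [1955/16, 639/4, 1521/32]
→ [122, 160, 48]

at x=1,y=1 over L1,L2,L3,L4:
after L1 α=0: [0, 0, 0]
after L2 α=1/4: [199/4, 61/4, 115/4]
after L3 α=1/2: [1147/8, 557/8, 811/8]
after L4 α=1/7: [4029/28, 1835/28, 371/4]
rounded: [144, 66, 93]


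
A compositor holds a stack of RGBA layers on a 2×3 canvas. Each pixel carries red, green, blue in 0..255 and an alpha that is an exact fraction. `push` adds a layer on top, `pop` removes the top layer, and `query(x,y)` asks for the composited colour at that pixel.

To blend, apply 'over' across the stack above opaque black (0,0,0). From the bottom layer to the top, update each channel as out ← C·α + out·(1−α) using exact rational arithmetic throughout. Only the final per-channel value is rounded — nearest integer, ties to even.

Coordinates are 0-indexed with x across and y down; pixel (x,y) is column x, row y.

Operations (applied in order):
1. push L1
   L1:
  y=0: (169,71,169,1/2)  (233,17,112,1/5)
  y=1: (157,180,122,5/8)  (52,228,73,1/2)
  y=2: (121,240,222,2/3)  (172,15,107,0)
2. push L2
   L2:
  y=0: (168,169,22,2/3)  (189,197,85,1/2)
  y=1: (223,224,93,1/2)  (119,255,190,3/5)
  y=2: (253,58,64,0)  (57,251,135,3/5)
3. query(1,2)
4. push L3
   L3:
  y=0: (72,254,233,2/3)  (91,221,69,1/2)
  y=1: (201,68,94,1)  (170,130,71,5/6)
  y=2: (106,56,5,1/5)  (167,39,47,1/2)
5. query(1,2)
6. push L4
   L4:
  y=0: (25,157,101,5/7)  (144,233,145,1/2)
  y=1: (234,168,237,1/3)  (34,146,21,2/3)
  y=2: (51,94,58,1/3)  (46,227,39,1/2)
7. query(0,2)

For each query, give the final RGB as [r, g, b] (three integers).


query (1,2) [L1,L2] — begin 0,0,0
after L1 α=0: [0, 0, 0]
after L2 α=3/5: [171/5, 753/5, 81]
= [34, 151, 81]

(1,2) stack=L1,L2,L3; from [0,0,0]:
+L1 (α=0) → [0, 0, 0]
+L2 (α=3/5) → [171/5, 753/5, 81]
+L3 (α=1/2) → [503/5, 474/5, 64]
rounded: [101, 95, 64]

at x=0,y=2 over L1,L2,L3,L4:
after L1 α=2/3: [242/3, 160, 148]
after L2 α=0: [242/3, 160, 148]
after L3 α=1/5: [1286/15, 696/5, 597/5]
after L4 α=1/3: [3337/45, 1862/15, 1484/15]
= [74, 124, 99]


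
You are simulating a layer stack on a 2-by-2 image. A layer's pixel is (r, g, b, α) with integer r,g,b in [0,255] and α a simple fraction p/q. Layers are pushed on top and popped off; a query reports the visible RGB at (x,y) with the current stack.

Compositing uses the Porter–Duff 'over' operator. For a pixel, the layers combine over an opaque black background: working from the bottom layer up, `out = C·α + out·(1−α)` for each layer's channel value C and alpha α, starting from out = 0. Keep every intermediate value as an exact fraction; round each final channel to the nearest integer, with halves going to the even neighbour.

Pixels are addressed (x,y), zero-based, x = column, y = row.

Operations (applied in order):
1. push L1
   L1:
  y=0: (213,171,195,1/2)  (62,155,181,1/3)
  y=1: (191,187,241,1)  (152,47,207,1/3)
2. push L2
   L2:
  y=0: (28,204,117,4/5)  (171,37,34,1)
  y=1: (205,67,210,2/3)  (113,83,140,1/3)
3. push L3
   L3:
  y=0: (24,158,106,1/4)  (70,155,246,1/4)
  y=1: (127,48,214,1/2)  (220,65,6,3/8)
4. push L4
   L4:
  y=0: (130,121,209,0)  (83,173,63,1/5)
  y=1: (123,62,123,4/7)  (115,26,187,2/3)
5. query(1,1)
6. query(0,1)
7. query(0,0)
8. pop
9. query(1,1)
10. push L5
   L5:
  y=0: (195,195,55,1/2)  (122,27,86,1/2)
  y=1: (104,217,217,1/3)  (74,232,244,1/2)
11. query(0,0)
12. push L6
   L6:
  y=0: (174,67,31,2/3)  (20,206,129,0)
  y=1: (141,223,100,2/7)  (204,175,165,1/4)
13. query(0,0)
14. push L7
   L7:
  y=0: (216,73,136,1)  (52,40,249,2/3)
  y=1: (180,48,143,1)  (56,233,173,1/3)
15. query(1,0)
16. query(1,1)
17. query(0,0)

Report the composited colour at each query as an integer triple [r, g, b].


(1,1) stack=L1,L2,L3,L4; from [0,0,0]:
after L1 α=1/3: [152/3, 47/3, 69]
after L2 α=1/3: [643/9, 343/9, 278/3]
after L3 α=3/8: [9155/72, 1735/36, 361/6]
after L4 α=2/3: [25715/216, 3607/108, 2605/18]
→ [119, 33, 145]

query (0,1) [L1,L2,L3,L4] — begin 0,0,0
+L1 (α=1) → [191, 187, 241]
+L2 (α=2/3) → [601/3, 107, 661/3]
+L3 (α=1/2) → [491/3, 155/2, 1303/6]
+L4 (α=4/7) → [983/7, 961/14, 2287/14]
rounded: [140, 69, 163]

query (0,0) [L1,L2,L3,L4] — begin 0,0,0
+L1 (α=1/2) → [213/2, 171/2, 195/2]
+L2 (α=4/5) → [437/10, 1803/10, 1131/10]
+L3 (α=1/4) → [1551/40, 6989/40, 4453/40]
+L4 (α=0) → [1551/40, 6989/40, 4453/40]
= [39, 175, 111]

query (1,1) [L1,L2,L3] — begin 0,0,0
after L1 α=1/3: [152/3, 47/3, 69]
after L2 α=1/3: [643/9, 343/9, 278/3]
after L3 α=3/8: [9155/72, 1735/36, 361/6]
rounded: [127, 48, 60]

(0,0) stack=L1,L2,L3,L5; from [0,0,0]:
+L1 (α=1/2) → [213/2, 171/2, 195/2]
+L2 (α=4/5) → [437/10, 1803/10, 1131/10]
+L3 (α=1/4) → [1551/40, 6989/40, 4453/40]
+L5 (α=1/2) → [9351/80, 14789/80, 6653/80]
rounded: [117, 185, 83]

(0,0) stack=L1,L2,L3,L5,L6; from [0,0,0]:
L1 α=1/2: [213/2, 171/2, 195/2]
L2 α=4/5: [437/10, 1803/10, 1131/10]
L3 α=1/4: [1551/40, 6989/40, 4453/40]
L5 α=1/2: [9351/80, 14789/80, 6653/80]
L6 α=2/3: [12397/80, 8503/80, 3871/80]
→ [155, 106, 48]

(1,0) stack=L1,L2,L3,L5,L6,L7; from [0,0,0]:
after L1 α=1/3: [62/3, 155/3, 181/3]
after L2 α=1: [171, 37, 34]
after L3 α=1/4: [583/4, 133/2, 87]
after L5 α=1/2: [1071/8, 187/4, 173/2]
after L6 α=0: [1071/8, 187/4, 173/2]
after L7 α=2/3: [1903/24, 169/4, 1169/6]
rounded: [79, 42, 195]

(1,1) stack=L1,L2,L3,L5,L6,L7; from [0,0,0]:
L1 α=1/3: [152/3, 47/3, 69]
L2 α=1/3: [643/9, 343/9, 278/3]
L3 α=3/8: [9155/72, 1735/36, 361/6]
L5 α=1/2: [14483/144, 10087/72, 1825/12]
L6 α=1/4: [24275/192, 14287/96, 2485/16]
L7 α=1/3: [29651/288, 25471/144, 3869/24]
rounded: [103, 177, 161]

query (0,0) [L1,L2,L3,L5,L6,L7] — begin 0,0,0
after L1 α=1/2: [213/2, 171/2, 195/2]
after L2 α=4/5: [437/10, 1803/10, 1131/10]
after L3 α=1/4: [1551/40, 6989/40, 4453/40]
after L5 α=1/2: [9351/80, 14789/80, 6653/80]
after L6 α=2/3: [12397/80, 8503/80, 3871/80]
after L7 α=1: [216, 73, 136]
= [216, 73, 136]


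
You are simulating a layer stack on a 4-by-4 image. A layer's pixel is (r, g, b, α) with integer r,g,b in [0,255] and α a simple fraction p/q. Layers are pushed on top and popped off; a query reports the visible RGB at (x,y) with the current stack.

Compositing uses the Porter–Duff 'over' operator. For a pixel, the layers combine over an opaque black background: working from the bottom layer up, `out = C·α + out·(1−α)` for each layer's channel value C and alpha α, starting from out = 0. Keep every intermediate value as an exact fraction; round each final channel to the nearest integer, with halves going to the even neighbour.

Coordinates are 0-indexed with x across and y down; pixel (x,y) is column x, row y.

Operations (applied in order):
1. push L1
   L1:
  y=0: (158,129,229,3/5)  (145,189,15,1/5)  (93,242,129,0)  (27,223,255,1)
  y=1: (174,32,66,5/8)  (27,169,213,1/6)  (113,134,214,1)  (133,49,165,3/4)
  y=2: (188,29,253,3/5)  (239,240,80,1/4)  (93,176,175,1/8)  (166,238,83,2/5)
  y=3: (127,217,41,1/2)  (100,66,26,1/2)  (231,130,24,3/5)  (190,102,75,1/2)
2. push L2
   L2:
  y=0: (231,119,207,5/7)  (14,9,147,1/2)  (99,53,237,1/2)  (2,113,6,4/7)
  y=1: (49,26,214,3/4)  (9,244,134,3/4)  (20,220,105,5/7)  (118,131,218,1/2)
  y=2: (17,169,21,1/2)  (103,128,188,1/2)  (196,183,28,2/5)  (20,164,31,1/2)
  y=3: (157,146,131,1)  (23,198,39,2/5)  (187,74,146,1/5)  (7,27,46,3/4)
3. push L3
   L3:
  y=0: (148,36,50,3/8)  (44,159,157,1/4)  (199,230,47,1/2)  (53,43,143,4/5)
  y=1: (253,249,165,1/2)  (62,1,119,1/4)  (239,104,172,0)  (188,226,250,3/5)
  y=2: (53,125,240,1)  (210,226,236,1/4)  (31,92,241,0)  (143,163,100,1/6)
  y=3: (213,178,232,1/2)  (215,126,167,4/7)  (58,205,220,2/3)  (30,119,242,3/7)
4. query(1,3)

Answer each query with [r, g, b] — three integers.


at x=1,y=3 over L1,L2,L3:
after L1 α=1/2: [50, 33, 13]
after L2 α=2/5: [196/5, 99, 117/5]
after L3 α=4/7: [4888/35, 801/7, 3691/35]
→ [140, 114, 105]


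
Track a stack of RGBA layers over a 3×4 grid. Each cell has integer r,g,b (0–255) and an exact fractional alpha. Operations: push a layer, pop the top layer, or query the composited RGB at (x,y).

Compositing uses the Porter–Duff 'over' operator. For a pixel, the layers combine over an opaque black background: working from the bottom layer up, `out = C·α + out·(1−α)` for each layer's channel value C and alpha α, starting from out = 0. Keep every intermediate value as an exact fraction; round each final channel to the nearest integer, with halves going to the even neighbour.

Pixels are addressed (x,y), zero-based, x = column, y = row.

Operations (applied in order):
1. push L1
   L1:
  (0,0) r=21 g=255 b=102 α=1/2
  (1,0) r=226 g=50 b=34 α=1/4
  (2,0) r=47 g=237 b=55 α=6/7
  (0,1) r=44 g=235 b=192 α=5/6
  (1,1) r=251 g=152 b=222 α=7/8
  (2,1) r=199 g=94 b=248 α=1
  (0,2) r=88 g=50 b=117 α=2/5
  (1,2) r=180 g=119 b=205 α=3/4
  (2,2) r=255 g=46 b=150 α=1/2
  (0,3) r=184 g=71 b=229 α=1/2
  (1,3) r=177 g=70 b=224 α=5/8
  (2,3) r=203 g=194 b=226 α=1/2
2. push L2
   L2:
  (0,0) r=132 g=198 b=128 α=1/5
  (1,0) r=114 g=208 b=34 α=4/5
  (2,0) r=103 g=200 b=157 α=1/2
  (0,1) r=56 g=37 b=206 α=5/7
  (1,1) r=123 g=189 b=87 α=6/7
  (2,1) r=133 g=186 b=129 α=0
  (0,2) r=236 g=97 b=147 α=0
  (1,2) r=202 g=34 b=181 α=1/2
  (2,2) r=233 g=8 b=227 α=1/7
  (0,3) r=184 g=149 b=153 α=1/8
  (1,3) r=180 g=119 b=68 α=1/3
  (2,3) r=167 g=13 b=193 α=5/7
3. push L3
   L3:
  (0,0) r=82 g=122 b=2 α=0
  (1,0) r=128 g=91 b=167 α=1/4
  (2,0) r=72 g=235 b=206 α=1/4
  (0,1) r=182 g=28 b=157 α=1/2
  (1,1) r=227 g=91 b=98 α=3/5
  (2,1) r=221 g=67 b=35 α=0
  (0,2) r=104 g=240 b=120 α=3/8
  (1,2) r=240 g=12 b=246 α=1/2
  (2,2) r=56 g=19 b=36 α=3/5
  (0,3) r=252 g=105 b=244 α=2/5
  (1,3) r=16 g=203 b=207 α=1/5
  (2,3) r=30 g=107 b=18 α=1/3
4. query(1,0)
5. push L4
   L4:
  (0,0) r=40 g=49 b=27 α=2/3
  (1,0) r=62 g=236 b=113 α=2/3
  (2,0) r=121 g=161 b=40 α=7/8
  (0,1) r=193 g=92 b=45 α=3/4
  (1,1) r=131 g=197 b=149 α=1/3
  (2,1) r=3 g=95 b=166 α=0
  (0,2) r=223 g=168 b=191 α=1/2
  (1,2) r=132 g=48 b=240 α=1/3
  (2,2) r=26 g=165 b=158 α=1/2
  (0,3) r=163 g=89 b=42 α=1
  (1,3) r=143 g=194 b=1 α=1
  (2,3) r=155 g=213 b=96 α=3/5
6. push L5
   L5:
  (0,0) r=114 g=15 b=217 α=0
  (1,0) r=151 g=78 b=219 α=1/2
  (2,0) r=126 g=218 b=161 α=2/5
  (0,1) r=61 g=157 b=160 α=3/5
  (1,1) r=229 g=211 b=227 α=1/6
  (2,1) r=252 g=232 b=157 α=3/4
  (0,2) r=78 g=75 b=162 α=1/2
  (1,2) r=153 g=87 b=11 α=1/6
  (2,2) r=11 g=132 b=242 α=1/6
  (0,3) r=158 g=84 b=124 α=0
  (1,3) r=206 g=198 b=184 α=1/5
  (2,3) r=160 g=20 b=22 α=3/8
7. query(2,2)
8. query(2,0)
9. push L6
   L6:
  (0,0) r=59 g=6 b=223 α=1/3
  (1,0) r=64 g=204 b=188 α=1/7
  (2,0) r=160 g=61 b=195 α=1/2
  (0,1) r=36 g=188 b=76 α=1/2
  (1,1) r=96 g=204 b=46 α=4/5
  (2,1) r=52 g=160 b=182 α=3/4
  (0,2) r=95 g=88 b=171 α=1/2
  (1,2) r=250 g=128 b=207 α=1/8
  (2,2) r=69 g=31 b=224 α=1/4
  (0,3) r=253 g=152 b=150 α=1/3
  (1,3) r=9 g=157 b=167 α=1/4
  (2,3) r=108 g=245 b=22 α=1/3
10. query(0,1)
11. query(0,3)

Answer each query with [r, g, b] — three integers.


query (1,0) [L1,L2,L3] — begin 0,0,0
+L1 (α=1/4) → [113/2, 25/2, 17/2]
+L2 (α=4/5) → [205/2, 1689/10, 289/10]
+L3 (α=1/4) → [871/8, 5977/40, 2537/40]
→ [109, 149, 63]

(2,2) stack=L1,L2,L3,L4,L5; from [0,0,0]:
L1 α=1/2: [255/2, 23, 75]
L2 α=1/7: [998/7, 146/7, 677/7]
L3 α=3/5: [3172/35, 691/35, 422/7]
L4 α=1/2: [2041/35, 3233/35, 764/7]
L5 α=1/6: [353/7, 4157/42, 919/7]
→ [50, 99, 131]

at x=2,y=0 over L1,L2,L3,L4,L5:
after L1 α=6/7: [282/7, 1422/7, 330/7]
after L2 α=1/2: [1003/14, 1411/7, 1429/14]
after L3 α=1/4: [4017/56, 2939/14, 7171/56]
after L4 α=7/8: [51449/448, 18717/112, 22851/448]
after L5 α=2/5: [267243/2240, 104983/560, 212809/2240]
rounded: [119, 187, 95]

(0,1) stack=L1,L2,L3,L4,L5,L6; from [0,0,0]:
+L1 (α=5/6) → [110/3, 1175/6, 160]
+L2 (α=5/7) → [1060/21, 1730/21, 1350/7]
+L3 (α=1/2) → [2441/21, 1159/21, 2449/14]
+L4 (α=3/4) → [3650/21, 6955/84, 4339/56]
+L5 (α=3/5) → [11143/105, 26737/210, 17779/140]
+L6 (α=1/2) → [14923/210, 66217/420, 28419/280]
→ [71, 158, 101]

query (0,3) [L1,L2,L3,L4,L5,L6] — begin 0,0,0
+L1 (α=1/2) → [92, 71/2, 229/2]
+L2 (α=1/8) → [207/2, 795/16, 1909/16]
+L3 (α=2/5) → [1629/10, 1149/16, 2707/16]
+L4 (α=1) → [163, 89, 42]
+L5 (α=0) → [163, 89, 42]
+L6 (α=1/3) → [193, 110, 78]
rounded: [193, 110, 78]


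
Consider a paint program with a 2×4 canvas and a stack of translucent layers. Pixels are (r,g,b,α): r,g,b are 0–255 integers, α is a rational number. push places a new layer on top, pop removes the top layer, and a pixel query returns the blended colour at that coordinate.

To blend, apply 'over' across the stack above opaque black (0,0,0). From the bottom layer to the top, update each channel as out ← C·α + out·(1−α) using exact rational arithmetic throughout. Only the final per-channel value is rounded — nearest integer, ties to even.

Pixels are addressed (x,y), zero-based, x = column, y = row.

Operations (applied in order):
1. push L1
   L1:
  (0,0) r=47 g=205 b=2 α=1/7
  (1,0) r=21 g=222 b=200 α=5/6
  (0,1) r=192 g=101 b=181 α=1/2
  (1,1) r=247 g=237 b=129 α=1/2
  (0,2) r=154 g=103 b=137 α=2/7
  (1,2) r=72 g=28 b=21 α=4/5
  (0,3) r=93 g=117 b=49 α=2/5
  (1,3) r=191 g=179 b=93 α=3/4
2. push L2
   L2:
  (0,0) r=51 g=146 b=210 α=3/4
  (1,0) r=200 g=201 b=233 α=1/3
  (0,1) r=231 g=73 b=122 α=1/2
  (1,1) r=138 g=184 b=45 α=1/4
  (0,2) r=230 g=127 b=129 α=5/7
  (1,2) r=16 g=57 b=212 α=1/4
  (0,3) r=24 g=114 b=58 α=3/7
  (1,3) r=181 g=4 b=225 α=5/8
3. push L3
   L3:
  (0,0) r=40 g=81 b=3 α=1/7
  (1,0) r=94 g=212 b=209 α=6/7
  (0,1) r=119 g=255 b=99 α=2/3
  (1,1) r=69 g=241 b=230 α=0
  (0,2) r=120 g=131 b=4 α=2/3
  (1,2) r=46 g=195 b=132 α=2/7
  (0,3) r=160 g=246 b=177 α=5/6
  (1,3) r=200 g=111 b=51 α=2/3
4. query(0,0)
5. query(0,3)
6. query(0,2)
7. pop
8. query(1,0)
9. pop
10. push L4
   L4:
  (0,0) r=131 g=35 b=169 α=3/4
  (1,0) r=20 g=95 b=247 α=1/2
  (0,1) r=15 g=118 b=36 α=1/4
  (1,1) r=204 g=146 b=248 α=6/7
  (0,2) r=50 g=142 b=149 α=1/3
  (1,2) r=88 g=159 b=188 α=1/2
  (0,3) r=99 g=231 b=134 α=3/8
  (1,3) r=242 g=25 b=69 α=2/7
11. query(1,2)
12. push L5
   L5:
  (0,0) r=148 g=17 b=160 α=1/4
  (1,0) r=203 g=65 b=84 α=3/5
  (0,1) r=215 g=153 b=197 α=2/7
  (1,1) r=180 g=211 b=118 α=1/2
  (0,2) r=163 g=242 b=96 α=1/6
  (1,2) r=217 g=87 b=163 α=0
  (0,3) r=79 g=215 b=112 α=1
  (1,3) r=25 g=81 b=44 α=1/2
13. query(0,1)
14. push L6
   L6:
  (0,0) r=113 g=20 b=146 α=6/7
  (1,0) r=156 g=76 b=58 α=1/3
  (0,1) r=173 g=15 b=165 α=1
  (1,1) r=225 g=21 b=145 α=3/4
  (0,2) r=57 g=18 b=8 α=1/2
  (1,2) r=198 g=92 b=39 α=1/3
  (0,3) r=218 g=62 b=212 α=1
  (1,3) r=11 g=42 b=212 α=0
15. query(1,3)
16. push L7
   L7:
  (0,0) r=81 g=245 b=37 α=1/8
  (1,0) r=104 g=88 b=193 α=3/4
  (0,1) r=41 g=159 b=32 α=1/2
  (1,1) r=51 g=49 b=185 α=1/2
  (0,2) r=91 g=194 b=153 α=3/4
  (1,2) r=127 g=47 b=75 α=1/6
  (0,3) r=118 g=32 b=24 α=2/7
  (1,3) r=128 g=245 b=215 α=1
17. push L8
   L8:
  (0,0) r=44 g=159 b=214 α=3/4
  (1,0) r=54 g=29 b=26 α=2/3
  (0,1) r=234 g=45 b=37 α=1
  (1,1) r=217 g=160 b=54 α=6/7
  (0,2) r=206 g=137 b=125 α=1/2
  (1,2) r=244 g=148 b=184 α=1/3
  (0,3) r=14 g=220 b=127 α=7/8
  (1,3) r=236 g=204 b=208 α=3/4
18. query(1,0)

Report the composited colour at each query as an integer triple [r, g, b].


at x=0,y=0 over L1,L2,L3:
L1 α=1/7: [47/7, 205/7, 2/7]
L2 α=3/4: [559/14, 3271/28, 1103/7]
L3 α=1/7: [1957/49, 10947/98, 6639/49]
= [40, 112, 135]

(0,3) stack=L1,L2,L3; from [0,0,0]:
after L1 α=2/5: [186/5, 234/5, 98/5]
after L2 α=3/7: [1104/35, 378/5, 1262/35]
after L3 α=5/6: [14552/105, 1088/5, 32237/210]
→ [139, 218, 154]

(0,2) stack=L1,L2,L3; from [0,0,0]:
after L1 α=2/7: [44, 206/7, 274/7]
after L2 α=5/7: [1238/7, 4857/49, 5063/49]
after L3 α=2/3: [2918/21, 17695/147, 5455/147]
= [139, 120, 37]

(1,0) stack=L1,L2; from [0,0,0]:
L1 α=5/6: [35/2, 185, 500/3]
L2 α=1/3: [235/3, 571/3, 1699/9]
→ [78, 190, 189]

at x=1,y=2 over L1,L4:
L1 α=4/5: [288/5, 112/5, 84/5]
L4 α=1/2: [364/5, 907/10, 512/5]
rounded: [73, 91, 102]

(0,1) stack=L1,L4,L5; from [0,0,0]:
+L1 (α=1/2) → [96, 101/2, 181/2]
+L4 (α=1/4) → [303/4, 539/8, 615/8]
+L5 (α=2/7) → [3235/28, 5143/56, 6227/56]
rounded: [116, 92, 111]

(1,3) stack=L1,L4,L5,L6; from [0,0,0]:
+L1 (α=3/4) → [573/4, 537/4, 279/4]
+L4 (α=2/7) → [4801/28, 2885/28, 1947/28]
+L5 (α=1/2) → [5501/56, 5153/56, 3179/56]
+L6 (α=0) → [5501/56, 5153/56, 3179/56]
rounded: [98, 92, 57]

query (1,0) [L1,L4,L5,L6,L7,L8] — begin 0,0,0
+L1 (α=5/6) → [35/2, 185, 500/3]
+L4 (α=1/2) → [75/4, 140, 1241/6]
+L5 (α=3/5) → [1293/10, 95, 1997/15]
+L6 (α=1/3) → [691/5, 266/3, 4864/45]
+L7 (α=3/4) → [2251/20, 529/6, 30919/180]
+L8 (α=2/3) → [4411/60, 877/18, 40279/540]
rounded: [74, 49, 75]
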